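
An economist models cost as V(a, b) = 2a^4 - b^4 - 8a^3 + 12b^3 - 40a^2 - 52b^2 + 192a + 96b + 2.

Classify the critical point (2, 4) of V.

The mixed partial ∂²V/∂a∂b is 0, so the Hessian at any point is diag(V_aa, V_bb) = diag(8(3a^2 - 6a - 10), 4(-3b^2 + 18b - 26)).
At (2, 4): H = diag(-80, -8).
Both eigenvalues are negative, so H is negative definite: a local maximum.

local maximum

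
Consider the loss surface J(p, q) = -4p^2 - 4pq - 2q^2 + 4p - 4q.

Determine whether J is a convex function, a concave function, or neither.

concave

J is quadratic, so its Hessian is the constant matrix H = [[-8, -4], [-4, -4]].
det(H) = 16, tr(H) = -12.
det(H) > 0 and tr(H) < 0, so H is negative definite everywhere: concave.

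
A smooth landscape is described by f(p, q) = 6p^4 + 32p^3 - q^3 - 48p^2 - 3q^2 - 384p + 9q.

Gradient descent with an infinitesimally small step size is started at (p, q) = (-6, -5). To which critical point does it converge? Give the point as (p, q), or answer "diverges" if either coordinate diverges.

(-4, -3)

f is separable, so gradient descent decouples: p follows -∂f/∂p, q follows -∂f/∂q.
∂f/∂p = 24(p - 2)(p + 2)(p + 4); at p=-6 this is -1536, so p increases.
∂f/∂q = -3(q - 1)(q + 3); at q=-5 this is -36, so q increases.
p converges to its nearest critical value -4 (a local min of the p-part); q converges to -3. The iterate converges to (-4, -3).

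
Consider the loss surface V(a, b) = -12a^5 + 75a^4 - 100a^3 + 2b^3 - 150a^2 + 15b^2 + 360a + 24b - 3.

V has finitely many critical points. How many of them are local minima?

2

V separates as a function of a plus a function of b, so ∇V=0 decouples.
∂V/∂a = -60(a - 3)(a - 2)(a - 1)(a + 1) = 0 at a ∈ {-1, 1, 2, 3}; ∂V/∂b = 6(b + 1)(b + 4) = 0 at b ∈ {-4, -1}.
The Hessian is diagonal: diag(V_aa, V_bb). Second derivatives: V_aa(-1)=1440, V_aa(1)=-240, V_aa(2)=180, V_aa(3)=-480; V_bb(-4)=-18, V_bb(-1)=18.
Local minima occur where both diagonal entries positive: (-1, -1), (2, -1). Count: 2.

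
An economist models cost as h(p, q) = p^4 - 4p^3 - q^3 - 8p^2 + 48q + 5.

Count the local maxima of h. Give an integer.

1

h separates as a function of p plus a function of q, so ∇h=0 decouples.
∂h/∂p = 4p(p - 4)(p + 1) = 0 at p ∈ {-1, 0, 4}; ∂h/∂q = -3(q - 4)(q + 4) = 0 at q ∈ {-4, 4}.
The Hessian is diagonal: diag(h_pp, h_qq). Second derivatives: h_pp(-1)=20, h_pp(0)=-16, h_pp(4)=80; h_qq(-4)=24, h_qq(4)=-24.
Local maxima occur where both diagonal entries negative: (0, 4). Count: 1.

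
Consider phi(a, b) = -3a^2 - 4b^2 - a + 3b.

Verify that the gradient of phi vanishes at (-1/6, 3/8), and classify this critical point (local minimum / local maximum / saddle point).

∇phi = (-6a - 1, -8b + 3); substituting (-1/6, 3/8) gives ∇phi = (0, 0), so (-1/6, 3/8) is indeed a critical point.
The Hessian of phi is constant: H = [[-6, 0], [0, -8]].
det(H) = (-6)·(-8) − 0² = 48.
det(H) > 0 and tr(H) = -14 < 0, so H is negative definite and the point is a local maximum.

local maximum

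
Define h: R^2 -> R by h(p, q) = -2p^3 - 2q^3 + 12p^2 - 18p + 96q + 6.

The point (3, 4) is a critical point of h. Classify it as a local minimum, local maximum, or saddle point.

The mixed partial ∂²h/∂p∂q is 0, so the Hessian at any point is diag(h_pp, h_qq) = diag(12(-p + 2), -12q).
At (3, 4): H = diag(-12, -48).
Both eigenvalues are negative, so H is negative definite: a local maximum.

local maximum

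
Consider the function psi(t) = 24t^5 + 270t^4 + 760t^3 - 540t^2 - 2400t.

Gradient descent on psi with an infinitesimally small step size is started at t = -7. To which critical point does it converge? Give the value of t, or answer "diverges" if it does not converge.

psi'(t) = 120(t - 1)(t + 1)(t + 4)(t + 5), so psi'(-7) = 34560.
Gradient descent moves in the -psi' direction, i.e. t is decreasing.
There is no critical point below t=-7, and psi' keeps the same sign, so the iterate runs off to −∞.

diverges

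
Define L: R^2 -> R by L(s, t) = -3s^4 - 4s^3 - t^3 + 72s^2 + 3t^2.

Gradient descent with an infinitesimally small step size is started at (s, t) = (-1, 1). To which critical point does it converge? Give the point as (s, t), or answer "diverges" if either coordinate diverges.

(0, 0)

L is separable, so gradient descent decouples: s follows -∂L/∂s, t follows -∂L/∂t.
∂L/∂s = -12s(s - 3)(s + 4); at s=-1 this is -144, so s increases.
∂L/∂t = -3t(t - 2); at t=1 this is 3, so t decreases.
s converges to its nearest critical value 0 (a local min of the s-part); t converges to 0. The iterate converges to (0, 0).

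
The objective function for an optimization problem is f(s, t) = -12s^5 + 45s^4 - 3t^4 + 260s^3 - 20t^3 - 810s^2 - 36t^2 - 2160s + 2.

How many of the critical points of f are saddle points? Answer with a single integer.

f separates as a function of s plus a function of t, so ∇f=0 decouples.
∂f/∂s = -60(s - 4)(s - 3)(s + 1)(s + 3) = 0 at s ∈ {-3, -1, 3, 4}; ∂f/∂t = -12t(t + 2)(t + 3) = 0 at t ∈ {-3, -2, 0}.
The Hessian is diagonal: diag(f_ss, f_tt). Second derivatives: f_ss(-3)=5040, f_ss(-1)=-2400, f_ss(3)=1440, f_ss(4)=-2100; f_tt(-3)=-36, f_tt(-2)=24, f_tt(0)=-72.
Saddle points occur where the two diagonal entries have opposite signs: (-3, -3), (-3, 0), (-1, -2), (3, -3), (3, 0), (4, -2). Count: 6.

6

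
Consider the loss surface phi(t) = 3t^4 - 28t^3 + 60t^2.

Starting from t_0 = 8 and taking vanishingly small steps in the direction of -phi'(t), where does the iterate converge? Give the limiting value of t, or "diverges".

5

phi'(t) = 12t(t - 5)(t - 2), so phi'(8) = 1728.
Gradient descent moves in the -phi' direction, i.e. t is decreasing.
The nearest critical point in that direction is t = 5, where phi'' = 180 > 0 (a local minimum). The iterate converges there.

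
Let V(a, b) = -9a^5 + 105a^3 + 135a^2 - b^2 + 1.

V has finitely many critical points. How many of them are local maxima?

V separates as a function of a plus a function of b, so ∇V=0 decouples.
∂V/∂a = -45a(a - 3)(a + 1)(a + 2) = 0 at a ∈ {-2, -1, 0, 3}; ∂V/∂b = -2b = 0 at b ∈ {0}.
The Hessian is diagonal: diag(V_aa, V_bb). Second derivatives: V_aa(-2)=450, V_aa(-1)=-180, V_aa(0)=270, V_aa(3)=-2700; V_bb(0)=-2.
Local maxima occur where both diagonal entries negative: (-1, 0), (3, 0). Count: 2.

2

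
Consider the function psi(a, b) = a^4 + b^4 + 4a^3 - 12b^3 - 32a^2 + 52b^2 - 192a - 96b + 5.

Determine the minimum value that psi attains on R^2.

psi(a,b) separates as P(a) + Q(b) + 5, so its minimum is min P + min Q + 5.
P'(a) = 4(a - 4)(a + 3)(a + 4) vanishes at a ∈ {-4, -3, 4}; Q'(b) = 4(b - 4)(b - 3)(b - 2) vanishes at b ∈ {2, 3, 4}.
Local minima of P (where P''>0): P(-4)=256, P(4)=-768. Local minima of Q: Q(2)=-64, Q(4)=-64.
So the global minimum of psi is P(4) + Q(2) + 5 = -768 − 64 + 5 = -827, attained at (4, 2).

-827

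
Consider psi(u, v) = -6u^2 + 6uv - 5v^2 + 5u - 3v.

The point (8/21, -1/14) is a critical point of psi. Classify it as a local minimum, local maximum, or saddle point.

local maximum

The Hessian of psi is constant: H = [[-12, 6], [6, -10]].
det(H) = (-12)·(-10) − 6² = 84.
det(H) > 0 and tr(H) = -22 < 0, so H is negative definite and the point is a local maximum.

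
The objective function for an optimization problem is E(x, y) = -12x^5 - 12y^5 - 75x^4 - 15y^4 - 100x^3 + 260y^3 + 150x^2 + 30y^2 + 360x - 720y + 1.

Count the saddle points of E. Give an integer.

8

E separates as a function of x plus a function of y, so ∇E=0 decouples.
∂E/∂x = -60(x - 1)(x + 1)(x + 2)(x + 3) = 0 at x ∈ {-3, -2, -1, 1}; ∂E/∂y = -60(y - 3)(y - 1)(y + 1)(y + 4) = 0 at y ∈ {-4, -1, 1, 3}.
The Hessian is diagonal: diag(E_xx, E_yy). Second derivatives: E_xx(-3)=480, E_xx(-2)=-180, E_xx(-1)=240, E_xx(1)=-1440; E_yy(-4)=6300, E_yy(-1)=-1440, E_yy(1)=1200, E_yy(3)=-3360.
Saddle points occur where the two diagonal entries have opposite signs: (-3, -1), (-3, 3), (-2, -4), (-2, 1), (-1, -1), (-1, 3), (1, -4), (1, 1). Count: 8.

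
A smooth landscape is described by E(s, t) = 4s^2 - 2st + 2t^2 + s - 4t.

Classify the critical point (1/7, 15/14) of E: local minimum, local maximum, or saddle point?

local minimum

The Hessian of E is constant: H = [[8, -2], [-2, 4]].
det(H) = 8·4 − (-2)² = 28.
det(H) > 0 and tr(H) = 12 > 0, so H is positive definite and the point is a local minimum.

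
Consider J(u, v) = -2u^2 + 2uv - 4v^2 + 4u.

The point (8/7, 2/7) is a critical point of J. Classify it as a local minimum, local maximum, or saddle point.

The Hessian of J is constant: H = [[-4, 2], [2, -8]].
det(H) = (-4)·(-8) − 2² = 28.
det(H) > 0 and tr(H) = -12 < 0, so H is negative definite and the point is a local maximum.

local maximum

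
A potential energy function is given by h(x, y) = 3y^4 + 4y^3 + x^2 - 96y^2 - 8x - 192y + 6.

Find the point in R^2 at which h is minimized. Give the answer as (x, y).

h(x,y) separates as P(x) + Q(y) + 6, so its minimum is min P + min Q + 6.
P'(x) = 2x - 8 vanishes at x ∈ {4}; Q'(y) = 12(y - 4)(y + 1)(y + 4) vanishes at y ∈ {-4, -1, 4}.
Local minima of P (where P''>0): P(4)=-16. Local minima of Q: Q(-4)=-256, Q(4)=-1280.
So the global minimum of h is P(4) + Q(4) + 6 = -16 − 1280 + 6 = -1290, attained at (4, 4).

(4, 4)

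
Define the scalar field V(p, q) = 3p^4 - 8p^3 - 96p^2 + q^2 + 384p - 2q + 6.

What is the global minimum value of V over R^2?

-1787

V(p,q) separates as A(p) + B(q) + 6, so its minimum is min A + min B + 6.
A'(p) = 12(p - 4)(p - 2)(p + 4) vanishes at p ∈ {-4, 2, 4}; B'(q) = 2q - 2 vanishes at q ∈ {1}.
Local minima of A (where A''>0): A(-4)=-1792, A(4)=256. Local minima of B: B(1)=-1.
So the global minimum of V is A(-4) + B(1) + 6 = -1792 − 1 + 6 = -1787, attained at (-4, 1).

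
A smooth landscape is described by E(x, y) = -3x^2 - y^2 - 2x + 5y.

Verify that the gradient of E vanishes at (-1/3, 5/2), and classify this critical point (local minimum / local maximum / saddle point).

∇E = (-6x - 2, -2y + 5); substituting (-1/3, 5/2) gives ∇E = (0, 0), so (-1/3, 5/2) is indeed a critical point.
The Hessian of E is constant: H = [[-6, 0], [0, -2]].
det(H) = (-6)·(-2) − 0² = 12.
det(H) > 0 and tr(H) = -8 < 0, so H is negative definite and the point is a local maximum.

local maximum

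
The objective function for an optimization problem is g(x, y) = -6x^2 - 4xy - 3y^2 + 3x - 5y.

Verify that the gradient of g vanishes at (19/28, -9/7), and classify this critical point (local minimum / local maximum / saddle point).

∇g = (-12x - 4y + 3, -4x - 6y - 5); substituting (19/28, -9/7) gives ∇g = (0, 0), so (19/28, -9/7) is indeed a critical point.
The Hessian of g is constant: H = [[-12, -4], [-4, -6]].
det(H) = (-12)·(-6) − (-4)² = 56.
det(H) > 0 and tr(H) = -18 < 0, so H is negative definite and the point is a local maximum.

local maximum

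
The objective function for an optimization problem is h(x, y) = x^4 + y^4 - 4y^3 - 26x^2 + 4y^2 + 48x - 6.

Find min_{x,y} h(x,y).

-358

h(x,y) separates as P(x) + Q(y) − 6, so its minimum is min P + min Q − 6.
P'(x) = 4(x - 3)(x - 1)(x + 4) vanishes at x ∈ {-4, 1, 3}; Q'(y) = 4y(y - 2)(y - 1) vanishes at y ∈ {0, 1, 2}.
Local minima of P (where P''>0): P(-4)=-352, P(3)=-9. Local minima of Q: Q(0)=0, Q(2)=0.
So the global minimum of h is P(-4) + Q(0) − 6 = -352 + 0 − 6 = -358, attained at (-4, 0).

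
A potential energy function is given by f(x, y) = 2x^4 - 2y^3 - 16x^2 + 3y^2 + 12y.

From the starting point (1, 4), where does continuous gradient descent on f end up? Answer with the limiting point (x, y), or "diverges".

diverges

f is separable, so gradient descent decouples: x follows -∂f/∂x, y follows -∂f/∂y.
∂f/∂x = 8x(x - 2)(x + 2); at x=1 this is -24, so x increases.
∂f/∂y = -6(y - 2)(y + 1); at y=4 this is -60, so y increases.
The y-coordinate has no critical point in that direction and runs off to infinity.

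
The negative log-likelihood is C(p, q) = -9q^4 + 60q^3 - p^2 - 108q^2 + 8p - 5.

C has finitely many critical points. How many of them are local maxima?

C separates as a function of p plus a function of q, so ∇C=0 decouples.
∂C/∂p = -2(p - 4) = 0 at p ∈ {4}; ∂C/∂q = -36q(q - 3)(q - 2) = 0 at q ∈ {0, 2, 3}.
The Hessian is diagonal: diag(C_pp, C_qq). Second derivatives: C_pp(4)=-2; C_qq(0)=-216, C_qq(2)=72, C_qq(3)=-108.
Local maxima occur where both diagonal entries negative: (4, 0), (4, 3). Count: 2.

2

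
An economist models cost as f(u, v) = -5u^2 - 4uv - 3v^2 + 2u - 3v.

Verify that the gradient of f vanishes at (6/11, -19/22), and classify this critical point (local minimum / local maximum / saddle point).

∇f = (-10u - 4v + 2, -4u - 6v - 3); substituting (6/11, -19/22) gives ∇f = (0, 0), so (6/11, -19/22) is indeed a critical point.
The Hessian of f is constant: H = [[-10, -4], [-4, -6]].
det(H) = (-10)·(-6) − (-4)² = 44.
det(H) > 0 and tr(H) = -16 < 0, so H is negative definite and the point is a local maximum.

local maximum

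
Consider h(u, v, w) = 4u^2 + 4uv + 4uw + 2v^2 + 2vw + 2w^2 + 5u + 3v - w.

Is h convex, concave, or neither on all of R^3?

h is quadratic, so its Hessian is the constant matrix H = [[8, 4, 4], [4, 4, 2], [4, 2, 4]].
Leading principal minors: 8, 16, 32.
All positive ⇒ H ≻ 0 ⇒ convex.

convex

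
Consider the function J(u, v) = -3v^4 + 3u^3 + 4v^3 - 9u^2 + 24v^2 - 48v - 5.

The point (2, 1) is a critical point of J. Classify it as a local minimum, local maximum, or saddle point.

local minimum

The mixed partial ∂²J/∂u∂v is 0, so the Hessian at any point is diag(J_uu, J_vv) = diag(18(u - 1), 12(-3v^2 + 2v + 4)).
At (2, 1): H = diag(18, 36).
Both eigenvalues are positive, so H is positive definite: a local minimum.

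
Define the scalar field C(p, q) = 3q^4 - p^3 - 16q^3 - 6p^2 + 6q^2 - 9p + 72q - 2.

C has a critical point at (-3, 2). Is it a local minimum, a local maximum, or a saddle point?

saddle point

The mixed partial ∂²C/∂p∂q is 0, so the Hessian at any point is diag(C_pp, C_qq) = diag(-6(p + 2), 12(3q^2 - 8q + 1)).
At (-3, 2): H = diag(6, -36).
The eigenvalues have opposite signs, so H is indefinite: a saddle point.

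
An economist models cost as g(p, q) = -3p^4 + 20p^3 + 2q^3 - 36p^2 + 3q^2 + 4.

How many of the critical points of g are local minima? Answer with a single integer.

1

g separates as a function of p plus a function of q, so ∇g=0 decouples.
∂g/∂p = -12p(p - 3)(p - 2) = 0 at p ∈ {0, 2, 3}; ∂g/∂q = 6q(q + 1) = 0 at q ∈ {-1, 0}.
The Hessian is diagonal: diag(g_pp, g_qq). Second derivatives: g_pp(0)=-72, g_pp(2)=24, g_pp(3)=-36; g_qq(-1)=-6, g_qq(0)=6.
Local minima occur where both diagonal entries positive: (2, 0). Count: 1.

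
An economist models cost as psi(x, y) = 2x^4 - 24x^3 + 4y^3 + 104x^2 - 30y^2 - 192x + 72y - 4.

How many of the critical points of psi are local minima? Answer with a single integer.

2

psi separates as a function of x plus a function of y, so ∇psi=0 decouples.
∂psi/∂x = 8(x - 4)(x - 3)(x - 2) = 0 at x ∈ {2, 3, 4}; ∂psi/∂y = 12(y - 3)(y - 2) = 0 at y ∈ {2, 3}.
The Hessian is diagonal: diag(psi_xx, psi_yy). Second derivatives: psi_xx(2)=16, psi_xx(3)=-8, psi_xx(4)=16; psi_yy(2)=-12, psi_yy(3)=12.
Local minima occur where both diagonal entries positive: (2, 3), (4, 3). Count: 2.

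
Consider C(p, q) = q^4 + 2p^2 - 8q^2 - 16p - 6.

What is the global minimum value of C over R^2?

C(p,q) separates as A(p) + B(q) − 6, so its minimum is min A + min B − 6.
A'(p) = 4p - 16 vanishes at p ∈ {4}; B'(q) = 4q(q - 2)(q + 2) vanishes at q ∈ {-2, 0, 2}.
Local minima of A (where A''>0): A(4)=-32. Local minima of B: B(-2)=-16, B(2)=-16.
So the global minimum of C is A(4) + B(-2) − 6 = -32 − 16 − 6 = -54, attained at (4, -2).

-54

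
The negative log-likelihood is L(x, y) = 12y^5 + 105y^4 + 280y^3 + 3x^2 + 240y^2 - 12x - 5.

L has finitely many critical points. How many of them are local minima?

2

L separates as a function of x plus a function of y, so ∇L=0 decouples.
∂L/∂x = 6(x - 2) = 0 at x ∈ {2}; ∂L/∂y = 60y(y + 1)(y + 2)(y + 4) = 0 at y ∈ {-4, -2, -1, 0}.
The Hessian is diagonal: diag(L_xx, L_yy). Second derivatives: L_xx(2)=6; L_yy(-4)=-1440, L_yy(-2)=240, L_yy(-1)=-180, L_yy(0)=480.
Local minima occur where both diagonal entries positive: (2, -2), (2, 0). Count: 2.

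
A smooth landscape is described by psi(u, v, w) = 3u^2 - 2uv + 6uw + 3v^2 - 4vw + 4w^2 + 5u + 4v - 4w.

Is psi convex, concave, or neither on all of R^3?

psi is quadratic, so its Hessian is the constant matrix H = [[6, -2, 6], [-2, 6, -4], [6, -4, 8]].
Leading principal minors: 6, 32, 40.
All positive ⇒ H ≻ 0 ⇒ convex.

convex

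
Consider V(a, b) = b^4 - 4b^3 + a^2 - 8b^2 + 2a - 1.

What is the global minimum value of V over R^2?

-130

V(a,b) separates as P(a) + Q(b) − 1, so its minimum is min P + min Q − 1.
P'(a) = 2a + 2 vanishes at a ∈ {-1}; Q'(b) = 4b(b - 4)(b + 1) vanishes at b ∈ {-1, 0, 4}.
Local minima of P (where P''>0): P(-1)=-1. Local minima of Q: Q(-1)=-3, Q(4)=-128.
So the global minimum of V is P(-1) + Q(4) − 1 = -1 − 128 − 1 = -130, attained at (-1, 4).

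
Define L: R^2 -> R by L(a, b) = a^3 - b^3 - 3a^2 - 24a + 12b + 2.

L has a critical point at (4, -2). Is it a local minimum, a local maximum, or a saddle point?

local minimum

The mixed partial ∂²L/∂a∂b is 0, so the Hessian at any point is diag(L_aa, L_bb) = diag(6(a - 1), -6b).
At (4, -2): H = diag(18, 12).
Both eigenvalues are positive, so H is positive definite: a local minimum.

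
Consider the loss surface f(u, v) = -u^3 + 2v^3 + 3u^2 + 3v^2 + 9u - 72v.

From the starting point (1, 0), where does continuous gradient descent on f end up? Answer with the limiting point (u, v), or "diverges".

f is separable, so gradient descent decouples: u follows -∂f/∂u, v follows -∂f/∂v.
∂f/∂u = -3(u - 3)(u + 1); at u=1 this is 12, so u decreases.
∂f/∂v = 6(v - 3)(v + 4); at v=0 this is -72, so v increases.
u converges to its nearest critical value -1 (a local min of the u-part); v converges to 3. The iterate converges to (-1, 3).

(-1, 3)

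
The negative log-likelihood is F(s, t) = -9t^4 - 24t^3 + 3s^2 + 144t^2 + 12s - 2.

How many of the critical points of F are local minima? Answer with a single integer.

F separates as a function of s plus a function of t, so ∇F=0 decouples.
∂F/∂s = 6(s + 2) = 0 at s ∈ {-2}; ∂F/∂t = -36t(t - 2)(t + 4) = 0 at t ∈ {-4, 0, 2}.
The Hessian is diagonal: diag(F_ss, F_tt). Second derivatives: F_ss(-2)=6; F_tt(-4)=-864, F_tt(0)=288, F_tt(2)=-432.
Local minima occur where both diagonal entries positive: (-2, 0). Count: 1.

1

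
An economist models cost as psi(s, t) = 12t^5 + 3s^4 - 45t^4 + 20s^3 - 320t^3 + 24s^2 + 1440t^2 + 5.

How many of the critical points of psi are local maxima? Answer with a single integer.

2

psi separates as a function of s plus a function of t, so ∇psi=0 decouples.
∂psi/∂s = 12s(s + 1)(s + 4) = 0 at s ∈ {-4, -1, 0}; ∂psi/∂t = 60t(t - 4)(t - 3)(t + 4) = 0 at t ∈ {-4, 0, 3, 4}.
The Hessian is diagonal: diag(psi_ss, psi_tt). Second derivatives: psi_ss(-4)=144, psi_ss(-1)=-36, psi_ss(0)=48; psi_tt(-4)=-13440, psi_tt(0)=2880, psi_tt(3)=-1260, psi_tt(4)=1920.
Local maxima occur where both diagonal entries negative: (-1, -4), (-1, 3). Count: 2.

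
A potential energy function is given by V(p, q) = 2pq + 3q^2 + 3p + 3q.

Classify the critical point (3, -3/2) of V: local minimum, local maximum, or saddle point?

saddle point

The Hessian of V is constant: H = [[0, 2], [2, 6]].
det(H) = 0·6 − 2² = -4.
Since det(H) < 0, H is indefinite and the critical point is a saddle point.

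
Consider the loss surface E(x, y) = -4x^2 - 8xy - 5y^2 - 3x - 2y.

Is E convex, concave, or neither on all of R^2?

E is quadratic, so its Hessian is the constant matrix H = [[-8, -8], [-8, -10]].
det(H) = 16, tr(H) = -18.
det(H) > 0 and tr(H) < 0, so H is negative definite everywhere: concave.

concave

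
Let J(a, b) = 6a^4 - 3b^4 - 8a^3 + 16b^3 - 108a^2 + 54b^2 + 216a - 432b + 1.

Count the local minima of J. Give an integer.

J separates as a function of a plus a function of b, so ∇J=0 decouples.
∂J/∂a = 24(a - 3)(a - 1)(a + 3) = 0 at a ∈ {-3, 1, 3}; ∂J/∂b = -12(b - 4)(b - 3)(b + 3) = 0 at b ∈ {-3, 3, 4}.
The Hessian is diagonal: diag(J_aa, J_bb). Second derivatives: J_aa(-3)=576, J_aa(1)=-192, J_aa(3)=288; J_bb(-3)=-504, J_bb(3)=72, J_bb(4)=-84.
Local minima occur where both diagonal entries positive: (-3, 3), (3, 3). Count: 2.

2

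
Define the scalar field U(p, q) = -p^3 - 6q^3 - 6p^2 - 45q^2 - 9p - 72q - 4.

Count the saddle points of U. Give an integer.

U separates as a function of p plus a function of q, so ∇U=0 decouples.
∂U/∂p = -3(p + 1)(p + 3) = 0 at p ∈ {-3, -1}; ∂U/∂q = -18(q + 1)(q + 4) = 0 at q ∈ {-4, -1}.
The Hessian is diagonal: diag(U_pp, U_qq). Second derivatives: U_pp(-3)=6, U_pp(-1)=-6; U_qq(-4)=54, U_qq(-1)=-54.
Saddle points occur where the two diagonal entries have opposite signs: (-3, -1), (-1, -4). Count: 2.

2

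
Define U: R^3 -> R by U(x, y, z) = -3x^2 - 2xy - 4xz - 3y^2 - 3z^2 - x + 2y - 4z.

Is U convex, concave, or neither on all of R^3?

concave

U is quadratic, so its Hessian is the constant matrix H = [[-6, -2, -4], [-2, -6, 0], [-4, 0, -6]].
Leading principal minors: -6, 32, -96.
Signs alternate −, +, − ⇒ H ≺ 0 ⇒ concave.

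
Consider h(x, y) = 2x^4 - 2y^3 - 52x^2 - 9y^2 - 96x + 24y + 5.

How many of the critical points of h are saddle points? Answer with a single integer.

3

h separates as a function of x plus a function of y, so ∇h=0 decouples.
∂h/∂x = 8(x - 4)(x + 1)(x + 3) = 0 at x ∈ {-3, -1, 4}; ∂h/∂y = -6(y - 1)(y + 4) = 0 at y ∈ {-4, 1}.
The Hessian is diagonal: diag(h_xx, h_yy). Second derivatives: h_xx(-3)=112, h_xx(-1)=-80, h_xx(4)=280; h_yy(-4)=30, h_yy(1)=-30.
Saddle points occur where the two diagonal entries have opposite signs: (-3, 1), (-1, -4), (4, 1). Count: 3.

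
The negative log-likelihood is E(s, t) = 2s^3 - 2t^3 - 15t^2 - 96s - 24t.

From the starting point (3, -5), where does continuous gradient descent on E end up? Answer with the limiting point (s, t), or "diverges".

E is separable, so gradient descent decouples: s follows -∂E/∂s, t follows -∂E/∂t.
∂E/∂s = 6(s - 4)(s + 4); at s=3 this is -42, so s increases.
∂E/∂t = -6(t + 1)(t + 4); at t=-5 this is -24, so t increases.
s converges to its nearest critical value 4 (a local min of the s-part); t converges to -4. The iterate converges to (4, -4).

(4, -4)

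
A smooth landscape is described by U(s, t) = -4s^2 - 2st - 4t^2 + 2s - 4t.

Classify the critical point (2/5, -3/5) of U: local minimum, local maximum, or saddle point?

local maximum

The Hessian of U is constant: H = [[-8, -2], [-2, -8]].
det(H) = (-8)·(-8) − (-2)² = 60.
det(H) > 0 and tr(H) = -16 < 0, so H is negative definite and the point is a local maximum.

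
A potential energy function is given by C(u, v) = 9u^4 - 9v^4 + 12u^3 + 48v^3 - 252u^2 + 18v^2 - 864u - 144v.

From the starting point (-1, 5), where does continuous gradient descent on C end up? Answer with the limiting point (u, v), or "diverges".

diverges

C is separable, so gradient descent decouples: u follows -∂C/∂u, v follows -∂C/∂v.
∂C/∂u = 36(u - 4)(u + 2)(u + 3); at u=-1 this is -360, so u increases.
∂C/∂v = -36(v - 4)(v - 1)(v + 1); at v=5 this is -864, so v increases.
The v-coordinate has no critical point in that direction and runs off to infinity.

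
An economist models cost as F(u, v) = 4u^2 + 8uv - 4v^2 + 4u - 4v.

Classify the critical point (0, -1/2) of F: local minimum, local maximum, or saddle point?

saddle point

The Hessian of F is constant: H = [[8, 8], [8, -8]].
det(H) = 8·(-8) − 8² = -128.
Since det(H) < 0, H is indefinite and the critical point is a saddle point.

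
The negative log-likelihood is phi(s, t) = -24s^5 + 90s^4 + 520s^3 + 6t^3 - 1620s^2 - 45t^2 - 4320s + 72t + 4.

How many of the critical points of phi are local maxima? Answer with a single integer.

2

phi separates as a function of s plus a function of t, so ∇phi=0 decouples.
∂phi/∂s = -120(s - 4)(s - 3)(s + 1)(s + 3) = 0 at s ∈ {-3, -1, 3, 4}; ∂phi/∂t = 18(t - 4)(t - 1) = 0 at t ∈ {1, 4}.
The Hessian is diagonal: diag(phi_ss, phi_tt). Second derivatives: phi_ss(-3)=10080, phi_ss(-1)=-4800, phi_ss(3)=2880, phi_ss(4)=-4200; phi_tt(1)=-54, phi_tt(4)=54.
Local maxima occur where both diagonal entries negative: (-1, 1), (4, 1). Count: 2.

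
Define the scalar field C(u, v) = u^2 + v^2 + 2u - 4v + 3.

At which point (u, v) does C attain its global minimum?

C(u,v) separates as P(u) + Q(v) + 3, so its minimum is min P + min Q + 3.
P'(u) = 2u + 2 vanishes at u ∈ {-1}; Q'(v) = 2v - 4 vanishes at v ∈ {2}.
Local minima of P (where P''>0): P(-1)=-1. Local minima of Q: Q(2)=-4.
So the global minimum of C is P(-1) + Q(2) + 3 = -1 − 4 + 3 = -2, attained at (-1, 2).

(-1, 2)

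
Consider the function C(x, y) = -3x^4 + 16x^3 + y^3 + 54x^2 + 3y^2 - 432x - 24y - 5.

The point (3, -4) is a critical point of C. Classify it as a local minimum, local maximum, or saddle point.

saddle point

The mixed partial ∂²C/∂x∂y is 0, so the Hessian at any point is diag(C_xx, C_yy) = diag(12(-3x^2 + 8x + 9), 6(y + 1)).
At (3, -4): H = diag(72, -18).
The eigenvalues have opposite signs, so H is indefinite: a saddle point.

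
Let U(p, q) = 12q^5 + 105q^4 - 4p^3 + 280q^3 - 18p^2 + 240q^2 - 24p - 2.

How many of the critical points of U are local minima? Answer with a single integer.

2

U separates as a function of p plus a function of q, so ∇U=0 decouples.
∂U/∂p = -12(p + 1)(p + 2) = 0 at p ∈ {-2, -1}; ∂U/∂q = 60q(q + 1)(q + 2)(q + 4) = 0 at q ∈ {-4, -2, -1, 0}.
The Hessian is diagonal: diag(U_pp, U_qq). Second derivatives: U_pp(-2)=12, U_pp(-1)=-12; U_qq(-4)=-1440, U_qq(-2)=240, U_qq(-1)=-180, U_qq(0)=480.
Local minima occur where both diagonal entries positive: (-2, -2), (-2, 0). Count: 2.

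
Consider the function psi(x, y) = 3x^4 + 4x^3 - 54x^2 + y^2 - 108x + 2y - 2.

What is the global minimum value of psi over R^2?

-462

psi(x,y) separates as P(x) + Q(y) − 2, so its minimum is min P + min Q − 2.
P'(x) = 12(x - 3)(x + 1)(x + 3) vanishes at x ∈ {-3, -1, 3}; Q'(y) = 2y + 2 vanishes at y ∈ {-1}.
Local minima of P (where P''>0): P(-3)=-27, P(3)=-459. Local minima of Q: Q(-1)=-1.
So the global minimum of psi is P(3) + Q(-1) − 2 = -459 − 1 − 2 = -462, attained at (3, -1).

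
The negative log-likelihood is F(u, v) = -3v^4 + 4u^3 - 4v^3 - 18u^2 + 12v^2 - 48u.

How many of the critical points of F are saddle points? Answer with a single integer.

3

F separates as a function of u plus a function of v, so ∇F=0 decouples.
∂F/∂u = 12(u - 4)(u + 1) = 0 at u ∈ {-1, 4}; ∂F/∂v = -12v(v - 1)(v + 2) = 0 at v ∈ {-2, 0, 1}.
The Hessian is diagonal: diag(F_uu, F_vv). Second derivatives: F_uu(-1)=-60, F_uu(4)=60; F_vv(-2)=-72, F_vv(0)=24, F_vv(1)=-36.
Saddle points occur where the two diagonal entries have opposite signs: (-1, 0), (4, -2), (4, 1). Count: 3.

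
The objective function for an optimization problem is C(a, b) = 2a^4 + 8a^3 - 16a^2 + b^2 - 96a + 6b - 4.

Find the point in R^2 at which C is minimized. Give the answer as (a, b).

(2, -3)

C(a,b) separates as P(a) + Q(b) − 4, so its minimum is min P + min Q − 4.
P'(a) = 8(a - 2)(a + 2)(a + 3) vanishes at a ∈ {-3, -2, 2}; Q'(b) = 2b + 6 vanishes at b ∈ {-3}.
Local minima of P (where P''>0): P(-3)=90, P(2)=-160. Local minima of Q: Q(-3)=-9.
So the global minimum of C is P(2) + Q(-3) − 4 = -160 − 9 − 4 = -173, attained at (2, -3).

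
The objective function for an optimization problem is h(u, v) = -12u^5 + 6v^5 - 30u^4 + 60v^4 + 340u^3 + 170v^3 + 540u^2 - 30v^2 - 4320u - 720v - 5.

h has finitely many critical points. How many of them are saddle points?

8

h separates as a function of u plus a function of v, so ∇h=0 decouples.
∂h/∂u = -60(u - 3)(u - 2)(u + 3)(u + 4) = 0 at u ∈ {-4, -3, 2, 3}; ∂h/∂v = 30(v - 1)(v + 2)(v + 3)(v + 4) = 0 at v ∈ {-4, -3, -2, 1}.
The Hessian is diagonal: diag(h_uu, h_vv). Second derivatives: h_uu(-4)=2520, h_uu(-3)=-1800, h_uu(2)=1800, h_uu(3)=-2520; h_vv(-4)=-300, h_vv(-3)=120, h_vv(-2)=-180, h_vv(1)=1800.
Saddle points occur where the two diagonal entries have opposite signs: (-4, -4), (-4, -2), (-3, -3), (-3, 1), (2, -4), (2, -2), (3, -3), (3, 1). Count: 8.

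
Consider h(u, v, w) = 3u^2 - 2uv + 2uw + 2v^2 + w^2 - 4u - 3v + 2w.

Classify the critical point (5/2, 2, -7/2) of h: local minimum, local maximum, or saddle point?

local minimum

The Hessian is constant: H = [[6, -2, 2], [-2, 4, 0], [2, 0, 2]].
Leading principal minors: Δ₁ = 6, Δ₂ = 20, Δ₃ = 24.
All leading minors are positive, so H is positive definite: a local minimum.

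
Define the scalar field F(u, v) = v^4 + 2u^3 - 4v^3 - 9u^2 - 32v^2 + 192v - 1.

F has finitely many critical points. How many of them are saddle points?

3

F separates as a function of u plus a function of v, so ∇F=0 decouples.
∂F/∂u = 6u(u - 3) = 0 at u ∈ {0, 3}; ∂F/∂v = 4(v - 4)(v - 3)(v + 4) = 0 at v ∈ {-4, 3, 4}.
The Hessian is diagonal: diag(F_uu, F_vv). Second derivatives: F_uu(0)=-18, F_uu(3)=18; F_vv(-4)=224, F_vv(3)=-28, F_vv(4)=32.
Saddle points occur where the two diagonal entries have opposite signs: (0, -4), (0, 4), (3, 3). Count: 3.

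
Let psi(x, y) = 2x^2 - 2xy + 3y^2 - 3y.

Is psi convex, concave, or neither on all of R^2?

psi is quadratic, so its Hessian is the constant matrix H = [[4, -2], [-2, 6]].
det(H) = 20, tr(H) = 10.
det(H) > 0 and tr(H) > 0, so H is positive definite everywhere: convex.

convex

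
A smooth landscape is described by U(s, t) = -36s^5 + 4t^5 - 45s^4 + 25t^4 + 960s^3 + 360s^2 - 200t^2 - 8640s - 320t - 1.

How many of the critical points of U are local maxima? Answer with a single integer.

U separates as a function of s plus a function of t, so ∇U=0 decouples.
∂U/∂s = -180(s - 3)(s - 2)(s + 2)(s + 4) = 0 at s ∈ {-4, -2, 2, 3}; ∂U/∂t = 20(t - 2)(t + 1)(t + 2)(t + 4) = 0 at t ∈ {-4, -2, -1, 2}.
The Hessian is diagonal: diag(U_ss, U_tt). Second derivatives: U_ss(-4)=15120, U_ss(-2)=-7200, U_ss(2)=4320, U_ss(3)=-6300; U_tt(-4)=-720, U_tt(-2)=160, U_tt(-1)=-180, U_tt(2)=1440.
Local maxima occur where both diagonal entries negative: (-2, -4), (-2, -1), (3, -4), (3, -1). Count: 4.

4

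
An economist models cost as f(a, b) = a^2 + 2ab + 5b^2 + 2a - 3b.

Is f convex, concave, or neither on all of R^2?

convex

f is quadratic, so its Hessian is the constant matrix H = [[2, 2], [2, 10]].
det(H) = 16, tr(H) = 12.
det(H) > 0 and tr(H) > 0, so H is positive definite everywhere: convex.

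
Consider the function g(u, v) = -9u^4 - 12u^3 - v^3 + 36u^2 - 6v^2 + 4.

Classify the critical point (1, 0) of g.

local maximum

The mixed partial ∂²g/∂u∂v is 0, so the Hessian at any point is diag(g_uu, g_vv) = diag(36(-3u^2 - 2u + 2), -6(v + 2)).
At (1, 0): H = diag(-108, -12).
Both eigenvalues are negative, so H is negative definite: a local maximum.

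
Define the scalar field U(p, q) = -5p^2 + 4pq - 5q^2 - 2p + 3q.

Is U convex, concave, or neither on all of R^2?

U is quadratic, so its Hessian is the constant matrix H = [[-10, 4], [4, -10]].
det(H) = 84, tr(H) = -20.
det(H) > 0 and tr(H) < 0, so H is negative definite everywhere: concave.

concave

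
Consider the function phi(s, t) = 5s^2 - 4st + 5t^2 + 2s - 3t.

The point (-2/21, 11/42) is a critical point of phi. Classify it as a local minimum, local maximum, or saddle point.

local minimum

The Hessian of phi is constant: H = [[10, -4], [-4, 10]].
det(H) = 10·10 − (-4)² = 84.
det(H) > 0 and tr(H) = 20 > 0, so H is positive definite and the point is a local minimum.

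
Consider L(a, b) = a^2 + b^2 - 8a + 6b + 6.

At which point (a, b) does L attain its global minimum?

(4, -3)

L(a,b) separates as P(a) + Q(b) + 6, so its minimum is min P + min Q + 6.
P'(a) = 2a - 8 vanishes at a ∈ {4}; Q'(b) = 2b + 6 vanishes at b ∈ {-3}.
Local minima of P (where P''>0): P(4)=-16. Local minima of Q: Q(-3)=-9.
So the global minimum of L is P(4) + Q(-3) + 6 = -16 − 9 + 6 = -19, attained at (4, -3).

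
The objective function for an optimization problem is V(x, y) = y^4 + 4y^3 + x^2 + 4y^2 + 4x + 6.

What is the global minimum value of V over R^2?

V(x,y) separates as P(x) + Q(y) + 6, so its minimum is min P + min Q + 6.
P'(x) = 2x + 4 vanishes at x ∈ {-2}; Q'(y) = 4y(y + 1)(y + 2) vanishes at y ∈ {-2, -1, 0}.
Local minima of P (where P''>0): P(-2)=-4. Local minima of Q: Q(-2)=0, Q(0)=0.
So the global minimum of V is P(-2) + Q(-2) + 6 = -4 + 0 + 6 = 2, attained at (-2, -2).

2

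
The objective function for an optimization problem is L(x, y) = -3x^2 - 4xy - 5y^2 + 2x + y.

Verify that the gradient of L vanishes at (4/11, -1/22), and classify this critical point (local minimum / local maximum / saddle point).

∇L = (-6x - 4y + 2, -4x - 10y + 1); substituting (4/11, -1/22) gives ∇L = (0, 0), so (4/11, -1/22) is indeed a critical point.
The Hessian of L is constant: H = [[-6, -4], [-4, -10]].
det(H) = (-6)·(-10) − (-4)² = 44.
det(H) > 0 and tr(H) = -16 < 0, so H is negative definite and the point is a local maximum.

local maximum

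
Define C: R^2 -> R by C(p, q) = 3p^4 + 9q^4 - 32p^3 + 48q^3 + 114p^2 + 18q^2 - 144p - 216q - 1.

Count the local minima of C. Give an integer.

C separates as a function of p plus a function of q, so ∇C=0 decouples.
∂C/∂p = 12(p - 4)(p - 3)(p - 1) = 0 at p ∈ {1, 3, 4}; ∂C/∂q = 36(q - 1)(q + 2)(q + 3) = 0 at q ∈ {-3, -2, 1}.
The Hessian is diagonal: diag(C_pp, C_qq). Second derivatives: C_pp(1)=72, C_pp(3)=-24, C_pp(4)=36; C_qq(-3)=144, C_qq(-2)=-108, C_qq(1)=432.
Local minima occur where both diagonal entries positive: (1, -3), (1, 1), (4, -3), (4, 1). Count: 4.

4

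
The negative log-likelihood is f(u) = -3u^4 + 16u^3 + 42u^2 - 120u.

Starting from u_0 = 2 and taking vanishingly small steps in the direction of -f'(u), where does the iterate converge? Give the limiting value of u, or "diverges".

f'(u) = -12(u - 5)(u - 1)(u + 2), so f'(2) = 144.
Gradient descent moves in the -f' direction, i.e. u is decreasing.
The nearest critical point in that direction is u = 1, where f'' = 144 > 0 (a local minimum). The iterate converges there.

1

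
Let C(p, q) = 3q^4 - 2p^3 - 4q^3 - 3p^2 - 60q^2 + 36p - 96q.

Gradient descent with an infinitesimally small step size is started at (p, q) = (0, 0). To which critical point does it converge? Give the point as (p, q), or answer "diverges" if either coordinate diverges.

C is separable, so gradient descent decouples: p follows -∂C/∂p, q follows -∂C/∂q.
∂C/∂p = -6(p - 2)(p + 3); at p=0 this is 36, so p decreases.
∂C/∂q = 12(q - 4)(q + 1)(q + 2); at q=0 this is -96, so q increases.
p converges to its nearest critical value -3 (a local min of the p-part); q converges to 4. The iterate converges to (-3, 4).

(-3, 4)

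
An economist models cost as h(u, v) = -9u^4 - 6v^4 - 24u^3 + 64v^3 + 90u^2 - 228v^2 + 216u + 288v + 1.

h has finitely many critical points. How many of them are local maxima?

4

h separates as a function of u plus a function of v, so ∇h=0 decouples.
∂h/∂u = -36(u - 2)(u + 1)(u + 3) = 0 at u ∈ {-3, -1, 2}; ∂h/∂v = -24(v - 4)(v - 3)(v - 1) = 0 at v ∈ {1, 3, 4}.
The Hessian is diagonal: diag(h_uu, h_vv). Second derivatives: h_uu(-3)=-360, h_uu(-1)=216, h_uu(2)=-540; h_vv(1)=-144, h_vv(3)=48, h_vv(4)=-72.
Local maxima occur where both diagonal entries negative: (-3, 1), (-3, 4), (2, 1), (2, 4). Count: 4.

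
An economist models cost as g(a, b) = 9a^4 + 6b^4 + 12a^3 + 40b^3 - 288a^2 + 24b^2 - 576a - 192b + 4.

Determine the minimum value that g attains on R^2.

g(a,b) separates as P(a) + Q(b) + 4, so its minimum is min P + min Q + 4.
P'(a) = 36(a - 4)(a + 1)(a + 4) vanishes at a ∈ {-4, -1, 4}; Q'(b) = 24(b - 1)(b + 2)(b + 4) vanishes at b ∈ {-4, -2, 1}.
Local minima of P (where P''>0): P(-4)=-768, P(4)=-3840. Local minima of Q: Q(-4)=128, Q(1)=-122.
So the global minimum of g is P(4) + Q(1) + 4 = -3840 − 122 + 4 = -3958, attained at (4, 1).

-3958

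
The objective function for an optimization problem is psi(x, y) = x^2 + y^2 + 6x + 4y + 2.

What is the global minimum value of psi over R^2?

-11

psi(x,y) separates as P(x) + Q(y) + 2, so its minimum is min P + min Q + 2.
P'(x) = 2x + 6 vanishes at x ∈ {-3}; Q'(y) = 2y + 4 vanishes at y ∈ {-2}.
Local minima of P (where P''>0): P(-3)=-9. Local minima of Q: Q(-2)=-4.
So the global minimum of psi is P(-3) + Q(-2) + 2 = -9 − 4 + 2 = -11, attained at (-3, -2).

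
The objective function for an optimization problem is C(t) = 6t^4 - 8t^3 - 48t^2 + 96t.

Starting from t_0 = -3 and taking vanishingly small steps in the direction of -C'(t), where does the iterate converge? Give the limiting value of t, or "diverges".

C'(t) = 24(t - 2)(t - 1)(t + 2), so C'(-3) = -480.
Gradient descent moves in the -C' direction, i.e. t is increasing.
The nearest critical point in that direction is t = -2, where C'' = 288 > 0 (a local minimum). The iterate converges there.

-2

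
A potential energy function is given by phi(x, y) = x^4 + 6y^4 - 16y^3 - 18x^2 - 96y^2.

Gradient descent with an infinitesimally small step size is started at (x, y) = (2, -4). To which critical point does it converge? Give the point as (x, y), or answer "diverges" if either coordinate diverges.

(3, -2)

phi is separable, so gradient descent decouples: x follows -∂phi/∂x, y follows -∂phi/∂y.
∂phi/∂x = 4x(x - 3)(x + 3); at x=2 this is -40, so x increases.
∂phi/∂y = 24y(y - 4)(y + 2); at y=-4 this is -1536, so y increases.
x converges to its nearest critical value 3 (a local min of the x-part); y converges to -2. The iterate converges to (3, -2).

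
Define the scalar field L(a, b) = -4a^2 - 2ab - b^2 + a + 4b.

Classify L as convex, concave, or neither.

L is quadratic, so its Hessian is the constant matrix H = [[-8, -2], [-2, -2]].
det(H) = 12, tr(H) = -10.
det(H) > 0 and tr(H) < 0, so H is negative definite everywhere: concave.

concave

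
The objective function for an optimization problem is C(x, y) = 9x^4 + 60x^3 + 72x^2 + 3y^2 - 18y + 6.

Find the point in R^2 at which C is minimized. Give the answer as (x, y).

C(x,y) separates as P(x) + Q(y) + 6, so its minimum is min P + min Q + 6.
P'(x) = 36x(x + 1)(x + 4) vanishes at x ∈ {-4, -1, 0}; Q'(y) = 6y - 18 vanishes at y ∈ {3}.
Local minima of P (where P''>0): P(-4)=-384, P(0)=0. Local minima of Q: Q(3)=-27.
So the global minimum of C is P(-4) + Q(3) + 6 = -384 − 27 + 6 = -405, attained at (-4, 3).

(-4, 3)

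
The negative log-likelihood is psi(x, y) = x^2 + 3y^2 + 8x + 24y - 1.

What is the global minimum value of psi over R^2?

-65

psi(x,y) separates as P(x) + Q(y) − 1, so its minimum is min P + min Q − 1.
P'(x) = 2x + 8 vanishes at x ∈ {-4}; Q'(y) = 6y + 24 vanishes at y ∈ {-4}.
Local minima of P (where P''>0): P(-4)=-16. Local minima of Q: Q(-4)=-48.
So the global minimum of psi is P(-4) + Q(-4) − 1 = -16 − 48 − 1 = -65, attained at (-4, -4).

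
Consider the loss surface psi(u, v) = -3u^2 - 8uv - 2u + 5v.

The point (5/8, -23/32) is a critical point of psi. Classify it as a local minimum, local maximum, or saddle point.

saddle point

The Hessian of psi is constant: H = [[-6, -8], [-8, 0]].
det(H) = (-6)·0 − (-8)² = -64.
Since det(H) < 0, H is indefinite and the critical point is a saddle point.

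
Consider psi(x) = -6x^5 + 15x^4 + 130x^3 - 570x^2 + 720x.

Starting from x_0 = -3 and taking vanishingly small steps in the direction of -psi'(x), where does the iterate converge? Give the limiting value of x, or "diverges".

psi'(x) = -30(x - 3)(x - 2)(x - 1)(x + 4), so psi'(-3) = 3600.
Gradient descent moves in the -psi' direction, i.e. x is decreasing.
The nearest critical point in that direction is x = -4, where psi'' = 6300 > 0 (a local minimum). The iterate converges there.

-4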